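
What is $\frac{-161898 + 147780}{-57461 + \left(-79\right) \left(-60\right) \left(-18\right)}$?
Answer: $\frac{14118}{142781} \approx 0.098879$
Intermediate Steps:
$\frac{-161898 + 147780}{-57461 + \left(-79\right) \left(-60\right) \left(-18\right)} = - \frac{14118}{-57461 + 4740 \left(-18\right)} = - \frac{14118}{-57461 - 85320} = - \frac{14118}{-142781} = \left(-14118\right) \left(- \frac{1}{142781}\right) = \frac{14118}{142781}$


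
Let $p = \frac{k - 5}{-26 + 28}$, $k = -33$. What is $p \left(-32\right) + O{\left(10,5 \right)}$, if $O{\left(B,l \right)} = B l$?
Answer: $658$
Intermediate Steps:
$p = -19$ ($p = \frac{-33 - 5}{-26 + 28} = - \frac{38}{2} = \left(-38\right) \frac{1}{2} = -19$)
$p \left(-32\right) + O{\left(10,5 \right)} = \left(-19\right) \left(-32\right) + 10 \cdot 5 = 608 + 50 = 658$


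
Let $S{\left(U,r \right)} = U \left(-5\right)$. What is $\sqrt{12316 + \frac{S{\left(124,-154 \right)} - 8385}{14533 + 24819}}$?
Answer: $\frac{23 \sqrt{9013211594}}{19676} \approx 110.98$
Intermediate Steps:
$S{\left(U,r \right)} = - 5 U$
$\sqrt{12316 + \frac{S{\left(124,-154 \right)} - 8385}{14533 + 24819}} = \sqrt{12316 + \frac{\left(-5\right) 124 - 8385}{14533 + 24819}} = \sqrt{12316 + \frac{-620 - 8385}{39352}} = \sqrt{12316 - \frac{9005}{39352}} = \sqrt{\frac{484650227}{39352}} = \frac{23 \sqrt{9013211594}}{19676}$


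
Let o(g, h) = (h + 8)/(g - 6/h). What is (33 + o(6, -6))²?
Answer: 54289/49 ≈ 1107.9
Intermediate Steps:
o(g, h) = (8 + h)/(g - 6/h)
(33 + o(6, -6))² = (33 - 6*(8 - 6)/(-6 + 6*(-6)))² = (33 - 6*2/(-6 - 36))² = (33 - 6*2/(-42))² = (33 - 6*(-1/42)*2)² = (33 + 2/7)² = (233/7)² = 54289/49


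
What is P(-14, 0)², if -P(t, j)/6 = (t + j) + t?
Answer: 28224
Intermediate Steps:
P(t, j) = -12*t - 6*j (P(t, j) = -6*((t + j) + t) = -6*((j + t) + t) = -6*(j + 2*t) = -12*t - 6*j)
P(-14, 0)² = (-12*(-14) - 6*0)² = (168 + 0)² = 168² = 28224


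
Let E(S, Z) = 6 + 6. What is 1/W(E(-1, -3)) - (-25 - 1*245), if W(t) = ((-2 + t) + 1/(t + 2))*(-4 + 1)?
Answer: 114196/423 ≈ 269.97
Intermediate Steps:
E(S, Z) = 12
W(t) = 6 - 3*t - 3/(2 + t) (W(t) = ((-2 + t) + 1/(2 + t))*(-3) = (-2 + t + 1/(2 + t))*(-3) = 6 - 3*t - 3/(2 + t))
1/W(E(-1, -3)) - (-25 - 1*245) = 1/(3*(3 - 1*12²)/(2 + 12)) - (-25 - 1*245) = 1/(3*(3 - 1*144)/14) - (-25 - 245) = 1/(3*(1/14)*(3 - 144)) - 1*(-270) = 1/(3*(1/14)*(-141)) + 270 = 1/(-423/14) + 270 = -14/423 + 270 = 114196/423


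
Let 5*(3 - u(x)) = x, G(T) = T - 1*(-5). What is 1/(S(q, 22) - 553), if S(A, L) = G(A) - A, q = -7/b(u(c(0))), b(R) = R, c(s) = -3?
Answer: -1/548 ≈ -0.0018248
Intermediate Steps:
G(T) = 5 + T (G(T) = T + 5 = 5 + T)
u(x) = 3 - x/5
q = -35/18 (q = -7/(3 - 1/5*(-3)) = -7/(3 + 3/5) = -7/18/5 = -7*5/18 = -35/18 ≈ -1.9444)
S(A, L) = 5 (S(A, L) = (5 + A) - A = 5)
1/(S(q, 22) - 553) = 1/(5 - 553) = 1/(-548) = -1/548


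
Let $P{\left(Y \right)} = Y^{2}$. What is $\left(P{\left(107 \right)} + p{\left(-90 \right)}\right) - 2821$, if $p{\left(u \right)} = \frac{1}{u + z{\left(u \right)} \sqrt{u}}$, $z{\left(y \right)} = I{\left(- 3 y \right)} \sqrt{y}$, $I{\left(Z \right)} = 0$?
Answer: $\frac{776519}{90} \approx 8628.0$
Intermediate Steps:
$z{\left(y \right)} = 0$ ($z{\left(y \right)} = 0 \sqrt{y} = 0$)
$p{\left(u \right)} = \frac{1}{u}$ ($p{\left(u \right)} = \frac{1}{u + 0 \sqrt{u}} = \frac{1}{u + 0} = \frac{1}{u}$)
$\left(P{\left(107 \right)} + p{\left(-90 \right)}\right) - 2821 = \left(107^{2} + \frac{1}{-90}\right) - 2821 = \left(11449 - \frac{1}{90}\right) - 2821 = \frac{1030409}{90} - 2821 = \frac{776519}{90}$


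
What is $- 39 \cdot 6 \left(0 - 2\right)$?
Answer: $468$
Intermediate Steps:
$- 39 \cdot 6 \left(0 - 2\right) = - 39 \cdot 6 \left(-2\right) = \left(-39\right) \left(-12\right) = 468$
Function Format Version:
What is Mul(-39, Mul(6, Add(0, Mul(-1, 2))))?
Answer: 468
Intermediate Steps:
Mul(-39, Mul(6, Add(0, Mul(-1, 2)))) = Mul(-39, Mul(6, Add(0, -2))) = Mul(-39, Mul(6, -2)) = Mul(-39, -12) = 468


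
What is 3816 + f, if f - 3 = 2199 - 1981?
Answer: 4037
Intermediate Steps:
f = 221 (f = 3 + (2199 - 1981) = 3 + 218 = 221)
3816 + f = 3816 + 221 = 4037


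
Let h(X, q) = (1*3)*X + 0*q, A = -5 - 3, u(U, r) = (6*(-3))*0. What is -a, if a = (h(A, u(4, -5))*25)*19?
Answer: 11400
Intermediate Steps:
u(U, r) = 0 (u(U, r) = -18*0 = 0)
A = -8
h(X, q) = 3*X (h(X, q) = 3*X + 0 = 3*X)
a = -11400 (a = ((3*(-8))*25)*19 = -24*25*19 = -600*19 = -11400)
-a = -1*(-11400) = 11400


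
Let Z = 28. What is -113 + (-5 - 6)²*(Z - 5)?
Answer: 2670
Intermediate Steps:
-113 + (-5 - 6)²*(Z - 5) = -113 + (-5 - 6)²*(28 - 5) = -113 + (-11)²*23 = -113 + 121*23 = -113 + 2783 = 2670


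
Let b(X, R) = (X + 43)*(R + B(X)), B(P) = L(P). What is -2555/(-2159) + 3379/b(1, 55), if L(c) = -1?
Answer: 13365941/5129784 ≈ 2.6056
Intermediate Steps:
B(P) = -1
b(X, R) = (-1 + R)*(43 + X) (b(X, R) = (X + 43)*(R - 1) = (43 + X)*(-1 + R) = (-1 + R)*(43 + X))
-2555/(-2159) + 3379/b(1, 55) = -2555/(-2159) + 3379/(-43 - 1*1 + 43*55 + 55*1) = -2555*(-1/2159) + 3379/(-43 - 1 + 2365 + 55) = 2555/2159 + 3379/2376 = 13365941/5129784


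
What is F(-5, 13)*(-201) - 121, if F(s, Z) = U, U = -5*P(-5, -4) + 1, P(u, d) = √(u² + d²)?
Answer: -322 + 1005*√41 ≈ 6113.1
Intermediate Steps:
P(u, d) = √(d² + u²)
U = 1 - 5*√41 (U = -5*√((-4)² + (-5)²) + 1 = -5*√(16 + 25) + 1 = -5*√41 + 1 = 1 - 5*√41 ≈ -31.016)
F(s, Z) = 1 - 5*√41
F(-5, 13)*(-201) - 121 = (1 - 5*√41)*(-201) - 121 = (-201 + 1005*√41) - 121 = -322 + 1005*√41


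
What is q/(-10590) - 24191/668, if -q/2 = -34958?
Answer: -151443289/3537060 ≈ -42.816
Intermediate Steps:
q = 69916 (q = -2*(-34958) = 69916)
q/(-10590) - 24191/668 = 69916/(-10590) - 24191/668 = 69916*(-1/10590) - 24191*1/668 = -34958/5295 - 24191/668 = -151443289/3537060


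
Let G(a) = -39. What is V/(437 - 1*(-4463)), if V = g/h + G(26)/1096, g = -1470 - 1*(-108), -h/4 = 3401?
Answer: 240549/18264730400 ≈ 1.3170e-5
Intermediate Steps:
h = -13604 (h = -4*3401 = -13604)
g = -1362 (g = -1470 + 108 = -1362)
V = 240549/3727496 (V = -1362/(-13604) - 39/1096 = -1362*(-1/13604) - 39*1/1096 = 681/6802 - 39/1096 = 240549/3727496 ≈ 0.064534)
V/(437 - 1*(-4463)) = 240549/(3727496*(437 - 1*(-4463))) = 240549/(3727496*(437 + 4463)) = (240549/3727496)/4900 = (240549/3727496)*(1/4900) = 240549/18264730400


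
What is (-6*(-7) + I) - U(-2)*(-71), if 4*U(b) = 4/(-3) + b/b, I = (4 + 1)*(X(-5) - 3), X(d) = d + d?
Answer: -347/12 ≈ -28.917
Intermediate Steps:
X(d) = 2*d
I = -65 (I = (4 + 1)*(2*(-5) - 3) = 5*(-10 - 3) = 5*(-13) = -65)
U(b) = -1/12 (U(b) = (4/(-3) + b/b)/4 = (4*(-1/3) + 1)/4 = (-4/3 + 1)/4 = (1/4)*(-1/3) = -1/12)
(-6*(-7) + I) - U(-2)*(-71) = (-6*(-7) - 65) - (-1)*(-71)/12 = (42 - 65) - 1*71/12 = -23 - 71/12 = -347/12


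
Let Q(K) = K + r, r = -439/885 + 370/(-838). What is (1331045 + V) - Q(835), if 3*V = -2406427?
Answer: 65271919827/123605 ≈ 5.2807e+5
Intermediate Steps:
V = -2406427/3 (V = (1/3)*(-2406427) = -2406427/3 ≈ -8.0214e+5)
r = -347666/370815 (r = -439*1/885 + 370*(-1/838) = -439/885 - 185/419 = -347666/370815 ≈ -0.93757)
Q(K) = -347666/370815 + K (Q(K) = K - 347666/370815 = -347666/370815 + K)
(1331045 + V) - Q(835) = (1331045 - 2406427/3) - (-347666/370815 + 835) = 1586708/3 - 1*309282859/370815 = 1586708/3 - 309282859/370815 = 65271919827/123605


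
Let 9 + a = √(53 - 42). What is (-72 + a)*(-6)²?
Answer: -2916 + 36*√11 ≈ -2796.6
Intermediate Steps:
a = -9 + √11 (a = -9 + √(53 - 42) = -9 + √11 ≈ -5.6834)
(-72 + a)*(-6)² = (-72 + (-9 + √11))*(-6)² = (-81 + √11)*36 = -2916 + 36*√11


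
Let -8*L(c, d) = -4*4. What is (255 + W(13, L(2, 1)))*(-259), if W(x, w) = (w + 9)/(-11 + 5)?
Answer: -393421/6 ≈ -65570.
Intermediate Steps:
L(c, d) = 2 (L(c, d) = -(-1)*4/2 = -⅛*(-16) = 2)
W(x, w) = -3/2 - w/6 (W(x, w) = (9 + w)/(-6) = (9 + w)*(-⅙) = -3/2 - w/6)
(255 + W(13, L(2, 1)))*(-259) = (255 + (-3/2 - ⅙*2))*(-259) = (255 + (-3/2 - ⅓))*(-259) = (255 - 11/6)*(-259) = (1519/6)*(-259) = -393421/6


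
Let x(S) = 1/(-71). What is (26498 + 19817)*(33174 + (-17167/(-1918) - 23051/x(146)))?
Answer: 148332308394755/1918 ≈ 7.7337e+10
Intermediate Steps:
x(S) = -1/71
(26498 + 19817)*(33174 + (-17167/(-1918) - 23051/x(146))) = (26498 + 19817)*(33174 + (-17167/(-1918) - 23051/(-1/71))) = 46315*(33174 + (-17167*(-1/1918) - 23051*(-71))) = 46315*(33174 + (17167/1918 + 1636621)) = 46315*(33174 + 3139056245/1918) = 46315*(3202683977/1918) = 148332308394755/1918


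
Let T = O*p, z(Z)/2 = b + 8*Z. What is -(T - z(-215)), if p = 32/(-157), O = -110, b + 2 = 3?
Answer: -543286/157 ≈ -3460.4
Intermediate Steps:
b = 1 (b = -2 + 3 = 1)
p = -32/157 (p = 32*(-1/157) = -32/157 ≈ -0.20382)
z(Z) = 2 + 16*Z (z(Z) = 2*(1 + 8*Z) = 2 + 16*Z)
T = 3520/157 (T = -110*(-32/157) = 3520/157 ≈ 22.420)
-(T - z(-215)) = -(3520/157 - (2 + 16*(-215))) = -(3520/157 - (2 - 3440)) = -(3520/157 - 1*(-3438)) = -(3520/157 + 3438) = -1*543286/157 = -543286/157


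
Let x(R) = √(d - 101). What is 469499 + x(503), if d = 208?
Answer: 469499 + √107 ≈ 4.6951e+5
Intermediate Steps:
x(R) = √107 (x(R) = √(208 - 101) = √107)
469499 + x(503) = 469499 + √107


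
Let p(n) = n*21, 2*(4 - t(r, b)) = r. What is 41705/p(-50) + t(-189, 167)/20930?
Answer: -4987327/125580 ≈ -39.714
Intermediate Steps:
t(r, b) = 4 - r/2
p(n) = 21*n
41705/p(-50) + t(-189, 167)/20930 = 41705/((21*(-50))) + (4 - ½*(-189))/20930 = 41705/(-1050) + (4 + 189/2)*(1/20930) = 41705*(-1/1050) + (197/2)*(1/20930) = -8341/210 + 197/41860 = -4987327/125580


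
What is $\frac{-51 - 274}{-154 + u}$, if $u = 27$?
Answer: $\frac{325}{127} \approx 2.5591$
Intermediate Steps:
$\frac{-51 - 274}{-154 + u} = \frac{-51 - 274}{-154 + 27} = - \frac{325}{-127} = \left(-325\right) \left(- \frac{1}{127}\right) = \frac{325}{127}$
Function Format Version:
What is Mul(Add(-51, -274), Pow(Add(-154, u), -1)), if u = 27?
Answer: Rational(325, 127) ≈ 2.5591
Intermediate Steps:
Mul(Add(-51, -274), Pow(Add(-154, u), -1)) = Mul(Add(-51, -274), Pow(Add(-154, 27), -1)) = Mul(-325, Pow(-127, -1)) = Mul(-325, Rational(-1, 127)) = Rational(325, 127)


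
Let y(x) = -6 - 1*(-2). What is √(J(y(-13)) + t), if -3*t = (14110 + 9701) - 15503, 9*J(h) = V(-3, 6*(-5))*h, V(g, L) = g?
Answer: 4*I*√173 ≈ 52.612*I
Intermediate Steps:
y(x) = -4 (y(x) = -6 + 2 = -4)
J(h) = -h/3 (J(h) = (-3*h)/9 = -h/3)
t = -8308/3 (t = -((14110 + 9701) - 15503)/3 = -(23811 - 15503)/3 = -⅓*8308 = -8308/3 ≈ -2769.3)
√(J(y(-13)) + t) = √(-⅓*(-4) - 8308/3) = √(4/3 - 8308/3) = √(-2768) = 4*I*√173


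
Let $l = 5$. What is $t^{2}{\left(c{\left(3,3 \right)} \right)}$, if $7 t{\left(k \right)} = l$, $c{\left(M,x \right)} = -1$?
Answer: $\frac{25}{49} \approx 0.5102$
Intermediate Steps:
$t{\left(k \right)} = \frac{5}{7}$ ($t{\left(k \right)} = \frac{1}{7} \cdot 5 = \frac{5}{7}$)
$t^{2}{\left(c{\left(3,3 \right)} \right)} = \left(\frac{5}{7}\right)^{2} = \frac{25}{49}$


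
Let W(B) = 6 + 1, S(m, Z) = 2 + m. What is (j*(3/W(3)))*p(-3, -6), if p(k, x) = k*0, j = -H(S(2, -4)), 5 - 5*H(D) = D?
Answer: 0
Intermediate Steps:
W(B) = 7
H(D) = 1 - D/5
j = -⅕ (j = -(1 - (2 + 2)/5) = -(1 - ⅕*4) = -(1 - ⅘) = -1*⅕ = -⅕ ≈ -0.20000)
p(k, x) = 0
(j*(3/W(3)))*p(-3, -6) = -3/(5*7)*0 = -⅕*3/7*0 = -3/35*0 = 0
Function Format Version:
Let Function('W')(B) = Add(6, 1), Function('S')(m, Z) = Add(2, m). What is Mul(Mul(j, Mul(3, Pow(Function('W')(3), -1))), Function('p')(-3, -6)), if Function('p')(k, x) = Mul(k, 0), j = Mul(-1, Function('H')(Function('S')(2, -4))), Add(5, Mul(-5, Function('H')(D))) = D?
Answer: 0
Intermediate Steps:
Function('W')(B) = 7
Function('H')(D) = Add(1, Mul(Rational(-1, 5), D))
j = Rational(-1, 5) (j = Mul(-1, Add(1, Mul(Rational(-1, 5), Add(2, 2)))) = Mul(-1, Add(1, Mul(Rational(-1, 5), 4))) = Mul(-1, Add(1, Rational(-4, 5))) = Mul(-1, Rational(1, 5)) = Rational(-1, 5) ≈ -0.20000)
Function('p')(k, x) = 0
Mul(Mul(j, Mul(3, Pow(Function('W')(3), -1))), Function('p')(-3, -6)) = Mul(Mul(Rational(-1, 5), Mul(3, Pow(7, -1))), 0) = Mul(Mul(Rational(-1, 5), Mul(3, Rational(1, 7))), 0) = Mul(Mul(Rational(-1, 5), Rational(3, 7)), 0) = Mul(Rational(-3, 35), 0) = 0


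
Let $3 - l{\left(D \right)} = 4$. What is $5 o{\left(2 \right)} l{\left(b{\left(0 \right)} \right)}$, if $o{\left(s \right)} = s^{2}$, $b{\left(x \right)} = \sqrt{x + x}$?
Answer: $-20$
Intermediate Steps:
$b{\left(x \right)} = \sqrt{2} \sqrt{x}$ ($b{\left(x \right)} = \sqrt{2 x} = \sqrt{2} \sqrt{x}$)
$l{\left(D \right)} = -1$ ($l{\left(D \right)} = 3 - 4 = -1$)
$5 o{\left(2 \right)} l{\left(b{\left(0 \right)} \right)} = 5 \cdot 2^{2} \left(-1\right) = 5 \cdot 4 \left(-1\right) = 20 \left(-1\right) = -20$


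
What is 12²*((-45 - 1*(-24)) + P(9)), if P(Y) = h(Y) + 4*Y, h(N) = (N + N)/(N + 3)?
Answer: 2376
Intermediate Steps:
h(N) = 2*N/(3 + N) (h(N) = (2*N)/(3 + N) = 2*N/(3 + N))
P(Y) = 4*Y + 2*Y/(3 + Y) (P(Y) = 2*Y/(3 + Y) + 4*Y = 4*Y + 2*Y/(3 + Y))
12²*((-45 - 1*(-24)) + P(9)) = 12²*((-45 - 1*(-24)) + 2*9*(7 + 2*9)/(3 + 9)) = 144*((-45 + 24) + 2*9*(7 + 18)/12) = 144*(-21 + 2*9*(1/12)*25) = 144*(-21 + 75/2) = 144*(33/2) = 2376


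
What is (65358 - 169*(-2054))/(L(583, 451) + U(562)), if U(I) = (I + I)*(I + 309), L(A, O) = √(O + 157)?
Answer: 25238967871/59903051963 - 103121*√38/59903051963 ≈ 0.42132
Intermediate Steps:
L(A, O) = √(157 + O)
U(I) = 2*I*(309 + I) (U(I) = (2*I)*(309 + I) = 2*I*(309 + I))
(65358 - 169*(-2054))/(L(583, 451) + U(562)) = (65358 - 169*(-2054))/(√(157 + 451) + 2*562*(309 + 562)) = (65358 + 347126)/(√608 + 2*562*871) = 412484/(4*√38 + 979004) = 412484/(979004 + 4*√38)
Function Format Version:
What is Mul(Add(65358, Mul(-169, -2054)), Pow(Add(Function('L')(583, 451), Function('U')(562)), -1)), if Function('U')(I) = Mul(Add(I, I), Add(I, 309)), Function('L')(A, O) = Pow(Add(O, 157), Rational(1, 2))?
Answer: Add(Rational(25238967871, 59903051963), Mul(Rational(-103121, 59903051963), Pow(38, Rational(1, 2)))) ≈ 0.42132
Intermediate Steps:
Function('L')(A, O) = Pow(Add(157, O), Rational(1, 2))
Function('U')(I) = Mul(2, I, Add(309, I)) (Function('U')(I) = Mul(Mul(2, I), Add(309, I)) = Mul(2, I, Add(309, I)))
Mul(Add(65358, Mul(-169, -2054)), Pow(Add(Function('L')(583, 451), Function('U')(562)), -1)) = Mul(Add(65358, Mul(-169, -2054)), Pow(Add(Pow(Add(157, 451), Rational(1, 2)), Mul(2, 562, Add(309, 562))), -1)) = Mul(Add(65358, 347126), Pow(Add(Pow(608, Rational(1, 2)), Mul(2, 562, 871)), -1)) = Mul(412484, Pow(Add(Mul(4, Pow(38, Rational(1, 2))), 979004), -1)) = Mul(412484, Pow(Add(979004, Mul(4, Pow(38, Rational(1, 2)))), -1))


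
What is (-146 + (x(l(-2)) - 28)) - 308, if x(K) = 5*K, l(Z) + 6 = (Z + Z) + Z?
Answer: -542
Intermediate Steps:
l(Z) = -6 + 3*Z (l(Z) = -6 + ((Z + Z) + Z) = -6 + (2*Z + Z) = -6 + 3*Z)
(-146 + (x(l(-2)) - 28)) - 308 = (-146 + (5*(-6 + 3*(-2)) - 28)) - 308 = (-146 + (5*(-6 - 6) - 28)) - 308 = (-146 + (5*(-12) - 28)) - 308 = (-146 + (-60 - 28)) - 308 = (-146 - 88) - 308 = -234 - 308 = -542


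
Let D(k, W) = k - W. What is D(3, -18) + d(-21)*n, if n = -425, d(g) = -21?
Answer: 8946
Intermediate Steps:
D(3, -18) + d(-21)*n = (3 - 1*(-18)) - 21*(-425) = (3 + 18) + 8925 = 21 + 8925 = 8946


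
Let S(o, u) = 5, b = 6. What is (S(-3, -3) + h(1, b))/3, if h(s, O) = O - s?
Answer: 10/3 ≈ 3.3333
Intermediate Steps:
(S(-3, -3) + h(1, b))/3 = (5 + (6 - 1*1))/3 = (5 + (6 - 1))*(⅓) = (5 + 5)*(⅓) = 10*(⅓) = 10/3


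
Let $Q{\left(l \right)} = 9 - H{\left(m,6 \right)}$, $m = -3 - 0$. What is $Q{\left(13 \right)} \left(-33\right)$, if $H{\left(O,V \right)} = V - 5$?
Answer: $-264$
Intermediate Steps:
$m = -3$ ($m = -3 + 0 = -3$)
$H{\left(O,V \right)} = -5 + V$ ($H{\left(O,V \right)} = V - 5 = -5 + V$)
$Q{\left(l \right)} = 8$ ($Q{\left(l \right)} = 9 - \left(-5 + 6\right) = 9 - 1 = 8$)
$Q{\left(13 \right)} \left(-33\right) = 8 \left(-33\right) = -264$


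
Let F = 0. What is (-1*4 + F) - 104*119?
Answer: -12380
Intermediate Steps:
(-1*4 + F) - 104*119 = (-1*4 + 0) - 104*119 = (-4 + 0) - 12376 = -4 - 12376 = -12380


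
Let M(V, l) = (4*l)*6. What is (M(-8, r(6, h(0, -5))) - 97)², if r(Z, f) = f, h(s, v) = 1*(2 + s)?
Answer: 2401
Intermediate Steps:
h(s, v) = 2 + s
M(V, l) = 24*l
(M(-8, r(6, h(0, -5))) - 97)² = (24*(2 + 0) - 97)² = (24*2 - 97)² = (48 - 97)² = (-49)² = 2401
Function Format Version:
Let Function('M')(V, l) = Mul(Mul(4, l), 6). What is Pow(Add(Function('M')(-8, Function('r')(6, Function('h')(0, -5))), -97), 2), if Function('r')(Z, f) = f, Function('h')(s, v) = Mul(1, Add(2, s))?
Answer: 2401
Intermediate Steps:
Function('h')(s, v) = Add(2, s)
Function('M')(V, l) = Mul(24, l)
Pow(Add(Function('M')(-8, Function('r')(6, Function('h')(0, -5))), -97), 2) = Pow(Add(Mul(24, Add(2, 0)), -97), 2) = Pow(Add(Mul(24, 2), -97), 2) = Pow(Add(48, -97), 2) = Pow(-49, 2) = 2401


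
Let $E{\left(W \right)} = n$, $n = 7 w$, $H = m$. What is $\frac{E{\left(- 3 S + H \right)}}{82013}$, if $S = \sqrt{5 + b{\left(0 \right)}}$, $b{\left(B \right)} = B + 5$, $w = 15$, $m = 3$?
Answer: $\frac{105}{82013} \approx 0.0012803$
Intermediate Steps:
$H = 3$
$b{\left(B \right)} = 5 + B$
$S = \sqrt{10}$ ($S = \sqrt{5 + \left(5 + 0\right)} = \sqrt{5 + 5} = \sqrt{10} \approx 3.1623$)
$n = 105$ ($n = 7 \cdot 15 = 105$)
$E{\left(W \right)} = 105$
$\frac{E{\left(- 3 S + H \right)}}{82013} = \frac{105}{82013}$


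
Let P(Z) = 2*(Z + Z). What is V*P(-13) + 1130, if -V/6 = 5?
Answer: 2690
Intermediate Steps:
V = -30 (V = -6*5 = -30)
P(Z) = 4*Z (P(Z) = 2*(2*Z) = 4*Z)
V*P(-13) + 1130 = -120*(-13) + 1130 = -30*(-52) + 1130 = 1560 + 1130 = 2690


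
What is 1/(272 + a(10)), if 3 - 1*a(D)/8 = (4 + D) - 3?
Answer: 1/208 ≈ 0.0048077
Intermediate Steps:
a(D) = 16 - 8*D (a(D) = 24 - 8*((4 + D) - 3) = 24 - 8*(1 + D) = 24 + (-8 - 8*D) = 16 - 8*D)
1/(272 + a(10)) = 1/(272 + (16 - 8*10)) = 1/(272 + (16 - 80)) = 1/(272 - 64) = 1/208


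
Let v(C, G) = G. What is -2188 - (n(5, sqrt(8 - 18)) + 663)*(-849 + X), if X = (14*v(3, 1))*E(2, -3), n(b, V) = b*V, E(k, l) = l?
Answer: 588545 + 4455*I*sqrt(10) ≈ 5.8855e+5 + 14088.0*I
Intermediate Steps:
n(b, V) = V*b
X = -42 (X = (14*1)*(-3) = 14*(-3) = -42)
-2188 - (n(5, sqrt(8 - 18)) + 663)*(-849 + X) = -2188 - (sqrt(8 - 18)*5 + 663)*(-849 - 42) = -2188 - (sqrt(-10)*5 + 663)*(-891) = -2188 - ((I*sqrt(10))*5 + 663)*(-891) = -2188 - (5*I*sqrt(10) + 663)*(-891) = -2188 - (663 + 5*I*sqrt(10))*(-891) = -2188 - (-590733 - 4455*I*sqrt(10)) = -2188 + (590733 + 4455*I*sqrt(10)) = 588545 + 4455*I*sqrt(10)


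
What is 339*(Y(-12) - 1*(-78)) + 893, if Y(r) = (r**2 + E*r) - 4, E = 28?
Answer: -39109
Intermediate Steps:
Y(r) = -4 + r**2 + 28*r (Y(r) = (r**2 + 28*r) - 4 = -4 + r**2 + 28*r)
339*(Y(-12) - 1*(-78)) + 893 = 339*((-4 + (-12)**2 + 28*(-12)) - 1*(-78)) + 893 = 339*((-4 + 144 - 336) + 78) + 893 = 339*(-196 + 78) + 893 = 339*(-118) + 893 = -40002 + 893 = -39109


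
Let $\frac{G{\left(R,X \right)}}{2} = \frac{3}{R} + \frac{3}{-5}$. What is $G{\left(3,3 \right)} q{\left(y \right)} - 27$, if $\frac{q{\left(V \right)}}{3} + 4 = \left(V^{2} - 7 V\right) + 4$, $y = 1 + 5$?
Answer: $- \frac{207}{5} \approx -41.4$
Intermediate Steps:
$G{\left(R,X \right)} = - \frac{6}{5} + \frac{6}{R}$ ($G{\left(R,X \right)} = 2 \left(\frac{3}{R} + \frac{3}{-5}\right) = 2 \left(\frac{3}{R} + 3 \left(- \frac{1}{5}\right)\right) = 2 \left(\frac{3}{R} - \frac{3}{5}\right) = 2 \left(- \frac{3}{5} + \frac{3}{R}\right) = - \frac{6}{5} + \frac{6}{R}$)
$y = 6$
$q{\left(V \right)} = - 21 V + 3 V^{2}$ ($q{\left(V \right)} = -12 + 3 \left(\left(V^{2} - 7 V\right) + 4\right) = -12 + 3 \left(4 + V^{2} - 7 V\right) = -12 + \left(12 - 21 V + 3 V^{2}\right) = - 21 V + 3 V^{2}$)
$G{\left(3,3 \right)} q{\left(y \right)} - 27 = \left(- \frac{6}{5} + \frac{6}{3}\right) 3 \cdot 6 \left(-7 + 6\right) - 27 = \left(- \frac{6}{5} + 6 \cdot \frac{1}{3}\right) 3 \cdot 6 \left(-1\right) - 27 = \left(- \frac{6}{5} + 2\right) \left(-18\right) - 27 = \frac{4}{5} \left(-18\right) - 27 = - \frac{72}{5} - 27 = - \frac{207}{5}$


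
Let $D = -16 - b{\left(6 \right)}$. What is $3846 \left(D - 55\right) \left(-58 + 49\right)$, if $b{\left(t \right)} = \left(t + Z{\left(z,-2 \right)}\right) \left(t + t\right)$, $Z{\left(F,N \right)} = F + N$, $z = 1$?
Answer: $4534434$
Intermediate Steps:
$b{\left(t \right)} = 2 t \left(-1 + t\right)$ ($b{\left(t \right)} = \left(t + \left(1 - 2\right)\right) \left(t + t\right) = \left(t - 1\right) 2 t = \left(-1 + t\right) 2 t = 2 t \left(-1 + t\right)$)
$D = -76$ ($D = -16 - 2 \cdot 6 \left(-1 + 6\right) = -16 - 2 \cdot 6 \cdot 5 = -16 - 60 = -76$)
$3846 \left(D - 55\right) \left(-58 + 49\right) = 3846 \left(-76 - 55\right) \left(-58 + 49\right) = 3846 \left(\left(-131\right) \left(-9\right)\right) = 3846 \cdot 1179 = 4534434$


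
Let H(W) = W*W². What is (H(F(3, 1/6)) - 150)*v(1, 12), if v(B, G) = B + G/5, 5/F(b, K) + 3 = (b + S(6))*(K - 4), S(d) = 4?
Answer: -2925114690/5735339 ≈ -510.02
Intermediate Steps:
F(b, K) = 5/(-3 + (-4 + K)*(4 + b)) (F(b, K) = 5/(-3 + (b + 4)*(K - 4)) = 5/(-3 + (4 + b)*(-4 + K)) = 5/(-3 + (-4 + K)*(4 + b)))
H(W) = W³
v(B, G) = B + G/5 (v(B, G) = B + G*(⅕) = B + G/5)
(H(F(3, 1/6)) - 150)*v(1, 12) = ((5/(-19 - 4*3 + 4/6 + 3/6))³ - 150)*(1 + (⅕)*12) = ((5/(-19 - 12 + 4*(⅙) + (⅙)*3))³ - 150)*(1 + 12/5) = ((5/(-19 - 12 + ⅔ + ½))³ - 150)*(17/5) = ((5/(-179/6))³ - 150)*(17/5) = ((5*(-6/179))³ - 150)*(17/5) = ((-30/179)³ - 150)*(17/5) = (-27000/5735339 - 150)*(17/5) = -860327850/5735339*17/5 = -2925114690/5735339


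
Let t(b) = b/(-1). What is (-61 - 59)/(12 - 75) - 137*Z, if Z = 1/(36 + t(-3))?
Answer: -439/273 ≈ -1.6081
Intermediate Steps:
t(b) = -b (t(b) = b*(-1) = -b)
Z = 1/39 (Z = 1/(36 - 1*(-3)) = 1/(36 + 3) = 1/39 ≈ 0.025641)
(-61 - 59)/(12 - 75) - 137*Z = (-61 - 59)/(12 - 75) - 137*1/39 = -120/(-63) - 137/39 = -120*(-1/63) - 137/39 = 40/21 - 137/39 = -439/273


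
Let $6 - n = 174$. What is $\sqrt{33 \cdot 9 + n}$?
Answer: $\sqrt{129} \approx 11.358$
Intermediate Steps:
$n = -168$ ($n = 6 - 174 = -168$)
$\sqrt{33 \cdot 9 + n} = \sqrt{33 \cdot 9 - 168} = \sqrt{297 - 168} = \sqrt{129}$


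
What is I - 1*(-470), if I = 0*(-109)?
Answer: 470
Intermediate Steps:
I = 0
I - 1*(-470) = 0 - 1*(-470) = 0 + 470 = 470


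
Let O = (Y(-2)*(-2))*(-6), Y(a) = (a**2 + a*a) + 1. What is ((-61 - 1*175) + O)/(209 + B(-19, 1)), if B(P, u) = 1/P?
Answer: -1216/1985 ≈ -0.61259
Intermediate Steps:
Y(a) = 1 + 2*a**2 (Y(a) = (a**2 + a**2) + 1 = 2*a**2 + 1 = 1 + 2*a**2)
O = 108 (O = ((1 + 2*(-2)**2)*(-2))*(-6) = ((1 + 2*4)*(-2))*(-6) = ((1 + 8)*(-2))*(-6) = (9*(-2))*(-6) = -18*(-6) = 108)
((-61 - 1*175) + O)/(209 + B(-19, 1)) = ((-61 - 1*175) + 108)/(209 + 1/(-19)) = ((-61 - 175) + 108)/(209 - 1/19) = (-236 + 108)/(3970/19) = -128*19/3970 = -1216/1985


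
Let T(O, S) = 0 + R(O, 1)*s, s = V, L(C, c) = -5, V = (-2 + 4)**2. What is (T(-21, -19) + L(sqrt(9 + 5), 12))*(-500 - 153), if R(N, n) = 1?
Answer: 653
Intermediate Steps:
V = 4 (V = 2**2 = 4)
s = 4
T(O, S) = 4 (T(O, S) = 0 + 1*4 = 0 + 4 = 4)
(T(-21, -19) + L(sqrt(9 + 5), 12))*(-500 - 153) = (4 - 5)*(-500 - 153) = -1*(-653) = 653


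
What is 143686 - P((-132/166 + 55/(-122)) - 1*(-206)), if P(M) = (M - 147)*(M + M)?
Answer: 6153961045505/51267938 ≈ 1.2004e+5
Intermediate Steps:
P(M) = 2*M*(-147 + M) (P(M) = (-147 + M)*(2*M) = 2*M*(-147 + M))
143686 - P((-132/166 + 55/(-122)) - 1*(-206)) = 143686 - 2*((-132/166 + 55/(-122)) - 1*(-206))*(-147 + ((-132/166 + 55/(-122)) - 1*(-206))) = 143686 - 2*((-132*1/166 + 55*(-1/122)) + 206)*(-147 + ((-132*1/166 + 55*(-1/122)) + 206)) = 143686 - 2*((-66/83 - 55/122) + 206)*(-147 + ((-66/83 - 55/122) + 206)) = 143686 - 2*(-12617/10126 + 206)*(-147 + (-12617/10126 + 206)) = 143686 - 2*2073339*(-147 + 2073339/10126)/10126 = 143686 - 2*2073339*584817/(10126*10126) = 143686 - 1*1212523893963/51267938 = 143686 - 1212523893963/51267938 = 6153961045505/51267938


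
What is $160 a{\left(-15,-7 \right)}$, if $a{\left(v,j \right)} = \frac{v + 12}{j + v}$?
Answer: $\frac{240}{11} \approx 21.818$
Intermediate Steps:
$a{\left(v,j \right)} = \frac{12 + v}{j + v}$
$160 a{\left(-15,-7 \right)} = 160 \frac{12 - 15}{-7 - 15} = 160 \frac{1}{-22} \left(-3\right) = 160 \left(\left(- \frac{1}{22}\right) \left(-3\right)\right) = 160 \cdot \frac{3}{22} = \frac{240}{11}$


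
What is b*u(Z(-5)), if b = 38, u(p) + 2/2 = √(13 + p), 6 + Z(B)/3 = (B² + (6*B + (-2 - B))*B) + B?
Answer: -38 + 76*√115 ≈ 777.01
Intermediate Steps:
Z(B) = -18 + 3*B + 3*B² + 3*B*(-2 + 5*B) (Z(B) = -18 + 3*((B² + (6*B + (-2 - B))*B) + B) = -18 + 3*((B² + (-2 + 5*B)*B) + B) = -18 + 3*((B² + B*(-2 + 5*B)) + B) = -18 + 3*(B + B² + B*(-2 + 5*B)) = -18 + (3*B + 3*B² + 3*B*(-2 + 5*B)) = -18 + 3*B + 3*B² + 3*B*(-2 + 5*B))
u(p) = -1 + √(13 + p)
b*u(Z(-5)) = 38*(-1 + √(13 + (-18 - 3*(-5) + 18*(-5)²))) = 38*(-1 + √(13 + (-18 + 15 + 18*25))) = 38*(-1 + √(13 + (-18 + 15 + 450))) = 38*(-1 + √(13 + 447)) = 38*(-1 + √460) = 38*(-1 + 2*√115) = -38 + 76*√115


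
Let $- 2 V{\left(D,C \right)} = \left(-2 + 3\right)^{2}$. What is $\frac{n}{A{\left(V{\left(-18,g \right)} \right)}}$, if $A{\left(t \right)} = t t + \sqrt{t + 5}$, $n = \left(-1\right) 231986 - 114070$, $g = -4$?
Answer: $\frac{1384224}{71} - \frac{8305344 \sqrt{2}}{71} \approx -1.4593 \cdot 10^{5}$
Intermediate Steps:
$V{\left(D,C \right)} = - \frac{1}{2}$ ($V{\left(D,C \right)} = - \frac{\left(-2 + 3\right)^{2}}{2} = - \frac{1^{2}}{2} = \left(- \frac{1}{2}\right) 1 = - \frac{1}{2}$)
$n = -346056$ ($n = -231986 - 114070 = -346056$)
$A{\left(t \right)} = t^{2} + \sqrt{5 + t}$
$\frac{n}{A{\left(V{\left(-18,g \right)} \right)}} = - \frac{346056}{\left(- \frac{1}{2}\right)^{2} + \sqrt{5 - \frac{1}{2}}} = - \frac{346056}{\frac{1}{4} + \sqrt{\frac{9}{2}}} = - \frac{346056}{\frac{1}{4} + \frac{3 \sqrt{2}}{2}}$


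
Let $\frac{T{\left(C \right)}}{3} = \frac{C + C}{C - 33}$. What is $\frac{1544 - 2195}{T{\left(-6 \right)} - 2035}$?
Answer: $\frac{273}{853} \approx 0.32005$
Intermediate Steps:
$T{\left(C \right)} = \frac{6 C}{-33 + C}$ ($T{\left(C \right)} = 3 \frac{C + C}{C - 33} = 3 \frac{2 C}{-33 + C} = \frac{6 C}{-33 + C}$)
$\frac{1544 - 2195}{T{\left(-6 \right)} - 2035} = \frac{1544 - 2195}{6 \left(-6\right) \frac{1}{-33 - 6} - 2035} = - \frac{651}{6 \left(-6\right) \frac{1}{-39} - 2035} = - \frac{651}{6 \left(-6\right) \left(- \frac{1}{39}\right) - 2035} = - \frac{651}{\frac{12}{13} - 2035} = - \frac{651}{- \frac{26443}{13}} = \left(-651\right) \left(- \frac{13}{26443}\right) = \frac{273}{853}$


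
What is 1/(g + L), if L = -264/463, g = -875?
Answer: -463/405389 ≈ -0.0011421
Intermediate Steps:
L = -264/463 (L = -264*1/463 = -264/463 ≈ -0.57019)
1/(g + L) = 1/(-875 - 264/463) = 1/(-405389/463) = -463/405389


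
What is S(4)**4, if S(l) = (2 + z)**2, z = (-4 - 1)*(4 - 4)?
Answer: 256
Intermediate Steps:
z = 0 (z = -5*0 = 0)
S(l) = 4 (S(l) = (2 + 0)**2 = 2**2 = 4)
S(4)**4 = 4**4 = 256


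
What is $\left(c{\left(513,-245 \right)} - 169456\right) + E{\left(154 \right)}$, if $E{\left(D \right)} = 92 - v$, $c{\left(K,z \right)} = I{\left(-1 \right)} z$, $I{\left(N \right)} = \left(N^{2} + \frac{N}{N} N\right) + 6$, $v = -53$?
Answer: $-170781$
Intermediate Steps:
$I{\left(N \right)} = 6 + N + N^{2}$ ($I{\left(N \right)} = \left(N^{2} + 1 N\right) + 6 = \left(N^{2} + N\right) + 6 = \left(N + N^{2}\right) + 6 = 6 + N + N^{2}$)
$c{\left(K,z \right)} = 6 z$ ($c{\left(K,z \right)} = \left(6 - 1 + \left(-1\right)^{2}\right) z = \left(6 - 1 + 1\right) z = 6 z$)
$E{\left(D \right)} = 145$ ($E{\left(D \right)} = 92 - -53 = 92 + 53 = 145$)
$\left(c{\left(513,-245 \right)} - 169456\right) + E{\left(154 \right)} = \left(6 \left(-245\right) - 169456\right) + 145 = \left(-1470 - 169456\right) + 145 = -170926 + 145 = -170781$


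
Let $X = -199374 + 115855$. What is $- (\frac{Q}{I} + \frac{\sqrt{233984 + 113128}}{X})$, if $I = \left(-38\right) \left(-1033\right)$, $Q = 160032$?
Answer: $- \frac{80016}{19627} + \frac{6 \sqrt{9642}}{83519} \approx -4.0698$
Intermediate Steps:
$I = 39254$
$X = -83519$
$- (\frac{Q}{I} + \frac{\sqrt{233984 + 113128}}{X}) = - (\frac{160032}{39254} + \frac{\sqrt{233984 + 113128}}{-83519}) = - (160032 \cdot \frac{1}{39254} + \sqrt{347112} \left(- \frac{1}{83519}\right)) = - (\frac{80016}{19627} + 6 \sqrt{9642} \left(- \frac{1}{83519}\right)) = - (\frac{80016}{19627} - \frac{6 \sqrt{9642}}{83519}) = - \frac{80016}{19627} + \frac{6 \sqrt{9642}}{83519}$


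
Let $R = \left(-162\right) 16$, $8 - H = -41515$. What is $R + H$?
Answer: $38931$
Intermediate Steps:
$H = 41523$ ($H = 8 - -41515 = 8 + 41515 = 41523$)
$R = -2592$
$R + H = -2592 + 41523 = 38931$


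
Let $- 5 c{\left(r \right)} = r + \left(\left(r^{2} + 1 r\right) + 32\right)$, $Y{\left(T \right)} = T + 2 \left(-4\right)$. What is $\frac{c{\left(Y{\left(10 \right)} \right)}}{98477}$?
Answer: $- \frac{8}{98477} \approx -8.1237 \cdot 10^{-5}$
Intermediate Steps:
$Y{\left(T \right)} = -8 + T$ ($Y{\left(T \right)} = T - 8 = -8 + T$)
$c{\left(r \right)} = - \frac{32}{5} - \frac{2 r}{5} - \frac{r^{2}}{5}$ ($c{\left(r \right)} = - \frac{r + \left(\left(r^{2} + 1 r\right) + 32\right)}{5} = - \frac{r + \left(\left(r^{2} + r\right) + 32\right)}{5} = - \frac{r + \left(\left(r + r^{2}\right) + 32\right)}{5} = - \frac{r + \left(32 + r + r^{2}\right)}{5} = - \frac{32 + r^{2} + 2 r}{5} = - \frac{32}{5} - \frac{2 r}{5} - \frac{r^{2}}{5}$)
$\frac{c{\left(Y{\left(10 \right)} \right)}}{98477} = \frac{- \frac{32}{5} - \frac{2 \left(-8 + 10\right)}{5} - \frac{\left(-8 + 10\right)^{2}}{5}}{98477} = \left(- \frac{32}{5} - \frac{4}{5} - \frac{2^{2}}{5}\right) \frac{1}{98477} = \left(- \frac{32}{5} - \frac{4}{5} - \frac{4}{5}\right) \frac{1}{98477} = \left(-8\right) \frac{1}{98477} = - \frac{8}{98477}$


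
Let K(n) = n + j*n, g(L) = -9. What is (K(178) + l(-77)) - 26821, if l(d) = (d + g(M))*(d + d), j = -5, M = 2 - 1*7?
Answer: -14289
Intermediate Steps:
M = -5 (M = 2 - 7 = -5)
K(n) = -4*n (K(n) = n - 5*n = -4*n)
l(d) = 2*d*(-9 + d) (l(d) = (d - 9)*(d + d) = (-9 + d)*(2*d) = 2*d*(-9 + d))
(K(178) + l(-77)) - 26821 = (-4*178 + 2*(-77)*(-9 - 77)) - 26821 = (-712 + 2*(-77)*(-86)) - 26821 = (-712 + 13244) - 26821 = 12532 - 26821 = -14289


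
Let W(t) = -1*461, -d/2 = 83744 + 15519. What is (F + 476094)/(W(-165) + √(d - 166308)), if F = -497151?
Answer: 9707277/577355 + 21057*I*√364834/577355 ≈ 16.813 + 22.029*I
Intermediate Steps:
d = -198526 (d = -2*(83744 + 15519) = -2*99263 = -198526)
W(t) = -461
(F + 476094)/(W(-165) + √(d - 166308)) = (-497151 + 476094)/(-461 + √(-198526 - 166308)) = -21057/(-461 + √(-364834)) = -21057/(-461 + I*√364834)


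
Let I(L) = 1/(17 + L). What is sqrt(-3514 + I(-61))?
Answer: I*sqrt(1700787)/22 ≈ 59.279*I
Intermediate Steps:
sqrt(-3514 + I(-61)) = sqrt(-3514 + 1/(17 - 61)) = sqrt(-3514 + 1/(-44)) = sqrt(-3514 - 1/44) = sqrt(-154617/44) = I*sqrt(1700787)/22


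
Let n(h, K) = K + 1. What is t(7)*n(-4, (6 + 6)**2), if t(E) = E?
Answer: 1015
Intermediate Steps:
n(h, K) = 1 + K
t(7)*n(-4, (6 + 6)**2) = 7*(1 + (6 + 6)**2) = 7*(1 + 12**2) = 7*(1 + 144) = 7*145 = 1015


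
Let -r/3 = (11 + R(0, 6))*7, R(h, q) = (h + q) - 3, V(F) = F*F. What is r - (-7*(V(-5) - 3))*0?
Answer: -294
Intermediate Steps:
V(F) = F²
R(h, q) = -3 + h + q
r = -294 (r = -3*(11 + (-3 + 0 + 6))*7 = -3*(11 + 3)*7 = -42*7 = -3*98 = -294)
r - (-7*(V(-5) - 3))*0 = -294 - (-7*((-5)² - 3))*0 = -294 - (-7*(25 - 3))*0 = -294 - (-7*22)*0 = -294 - (-154)*0 = -294 - 1*0 = -294 + 0 = -294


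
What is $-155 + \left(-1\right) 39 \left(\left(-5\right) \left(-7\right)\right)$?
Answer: $-1520$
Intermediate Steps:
$-155 + \left(-1\right) 39 \left(\left(-5\right) \left(-7\right)\right) = -155 - 1365 = -1520$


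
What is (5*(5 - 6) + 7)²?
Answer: 4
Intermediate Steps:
(5*(5 - 6) + 7)² = (5*(-1) + 7)² = (-5 + 7)² = 2² = 4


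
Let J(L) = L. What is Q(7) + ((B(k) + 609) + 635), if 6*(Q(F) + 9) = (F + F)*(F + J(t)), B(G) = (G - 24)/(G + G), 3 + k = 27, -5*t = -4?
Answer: 6266/5 ≈ 1253.2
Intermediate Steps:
t = ⅘ (t = -⅕*(-4) = ⅘ ≈ 0.80000)
k = 24 (k = -3 + 27 = 24)
B(G) = (-24 + G)/(2*G) (B(G) = (-24 + G)/((2*G)) = (-24 + G)*(1/(2*G)) = (-24 + G)/(2*G))
Q(F) = -9 + F*(⅘ + F)/3 (Q(F) = -9 + ((F + F)*(F + ⅘))/6 = -9 + ((2*F)*(⅘ + F))/6 = -9 + (2*F*(⅘ + F))/6 = -9 + F*(⅘ + F)/3)
Q(7) + ((B(k) + 609) + 635) = (-9 + (⅓)*7² + (4/15)*7) + (((½)*(-24 + 24)/24 + 609) + 635) = (-9 + (⅓)*49 + 28/15) + (((½)*(1/24)*0 + 609) + 635) = (-9 + 49/3 + 28/15) + ((0 + 609) + 635) = 46/5 + (609 + 635) = 46/5 + 1244 = 6266/5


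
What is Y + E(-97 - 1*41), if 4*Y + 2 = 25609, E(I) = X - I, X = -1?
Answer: 26155/4 ≈ 6538.8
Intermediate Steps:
E(I) = -1 - I
Y = 25607/4 (Y = -1/2 + (1/4)*25609 = -1/2 + 25609/4 = 25607/4 ≈ 6401.8)
Y + E(-97 - 1*41) = 25607/4 + (-1 - (-97 - 1*41)) = 25607/4 + (-1 - (-97 - 41)) = 25607/4 + (-1 - 1*(-138)) = 25607/4 + (-1 + 138) = 25607/4 + 137 = 26155/4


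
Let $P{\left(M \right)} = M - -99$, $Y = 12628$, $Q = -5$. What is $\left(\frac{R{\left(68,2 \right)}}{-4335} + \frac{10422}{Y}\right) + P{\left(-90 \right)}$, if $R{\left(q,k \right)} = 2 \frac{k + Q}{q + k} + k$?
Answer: $\frac{1344591541}{136855950} \approx 9.8249$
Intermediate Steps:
$R{\left(q,k \right)} = k + \frac{2 \left(-5 + k\right)}{k + q}$ ($R{\left(q,k \right)} = 2 \frac{k - 5}{q + k} + k = 2 \frac{-5 + k}{k + q} + k = \frac{2 \left(-5 + k\right)}{k + q} + k = k + \frac{2 \left(-5 + k\right)}{k + q}$)
$P{\left(M \right)} = 99 + M$ ($P{\left(M \right)} = M + 99 = 99 + M$)
$\left(\frac{R{\left(68,2 \right)}}{-4335} + \frac{10422}{Y}\right) + P{\left(-90 \right)} = \left(\frac{\frac{1}{2 + 68} \left(-10 + 2^{2} + 2 \cdot 2 + 2 \cdot 68\right)}{-4335} + \frac{10422}{12628}\right) + \left(99 - 90\right) = \left(\frac{-10 + 4 + 4 + 136}{70} \left(- \frac{1}{4335}\right) + 10422 \cdot \frac{1}{12628}\right) + 9 = \left(\frac{1}{70} \cdot 134 \left(- \frac{1}{4335}\right) + \frac{5211}{6314}\right) + 9 = \left(\frac{67}{35} \left(- \frac{1}{4335}\right) + \frac{5211}{6314}\right) + 9 = \left(- \frac{67}{151725} + \frac{5211}{6314}\right) + 9 = \frac{112887991}{136855950} + 9 = \frac{1344591541}{136855950}$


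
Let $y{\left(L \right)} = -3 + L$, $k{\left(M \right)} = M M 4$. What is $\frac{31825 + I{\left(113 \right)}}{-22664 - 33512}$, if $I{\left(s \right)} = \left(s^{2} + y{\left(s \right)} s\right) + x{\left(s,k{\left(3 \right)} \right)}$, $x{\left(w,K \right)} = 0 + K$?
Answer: $- \frac{14265}{14044} \approx -1.0157$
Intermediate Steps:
$k{\left(M \right)} = 4 M^{2}$ ($k{\left(M \right)} = M^{2} \cdot 4 = 4 M^{2}$)
$x{\left(w,K \right)} = K$
$I{\left(s \right)} = 36 + s^{2} + s \left(-3 + s\right)$ ($I{\left(s \right)} = \left(s^{2} + \left(-3 + s\right) s\right) + 4 \cdot 3^{2} = \left(s^{2} + s \left(-3 + s\right)\right) + 4 \cdot 9 = \left(s^{2} + s \left(-3 + s\right)\right) + 36 = 36 + s^{2} + s \left(-3 + s\right)$)
$\frac{31825 + I{\left(113 \right)}}{-22664 - 33512} = \frac{31825 + \left(36 + 113^{2} + 113 \left(-3 + 113\right)\right)}{-22664 - 33512} = \frac{31825 + \left(36 + 12769 + 113 \cdot 110\right)}{-56176} = \left(31825 + \left(36 + 12769 + 12430\right)\right) \left(- \frac{1}{56176}\right) = \left(31825 + 25235\right) \left(- \frac{1}{56176}\right) = 57060 \left(- \frac{1}{56176}\right) = - \frac{14265}{14044}$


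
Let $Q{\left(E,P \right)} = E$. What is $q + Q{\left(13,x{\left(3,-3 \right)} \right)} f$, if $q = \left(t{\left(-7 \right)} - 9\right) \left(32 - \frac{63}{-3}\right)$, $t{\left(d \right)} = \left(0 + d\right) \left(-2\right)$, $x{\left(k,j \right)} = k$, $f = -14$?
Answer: $83$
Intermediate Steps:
$t{\left(d \right)} = - 2 d$ ($t{\left(d \right)} = d \left(-2\right) = - 2 d$)
$q = 265$ ($q = \left(\left(-2\right) \left(-7\right) - 9\right) \left(32 - \frac{63}{-3}\right) = \left(14 - 9\right) \left(32 - -21\right) = 5 \left(32 + 21\right) = 5 \cdot 53 = 265$)
$q + Q{\left(13,x{\left(3,-3 \right)} \right)} f = 265 + 13 \left(-14\right) = 265 - 182 = 83$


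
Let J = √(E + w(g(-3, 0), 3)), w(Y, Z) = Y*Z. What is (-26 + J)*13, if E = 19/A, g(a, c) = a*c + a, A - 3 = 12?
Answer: -338 + 26*I*√435/15 ≈ -338.0 + 36.152*I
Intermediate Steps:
A = 15 (A = 3 + 12 = 15)
g(a, c) = a + a*c
E = 19/15 ≈ 1.2667
J = 2*I*√435/15 (J = √(19/15 - 3*(1 + 0)*3) = √(19/15 - 3*1*3) = √(19/15 - 3*3) = √(19/15 - 9) = √(-116/15) = 2*I*√435/15 ≈ 2.7809*I)
(-26 + J)*13 = (-26 + 2*I*√435/15)*13 = -338 + 26*I*√435/15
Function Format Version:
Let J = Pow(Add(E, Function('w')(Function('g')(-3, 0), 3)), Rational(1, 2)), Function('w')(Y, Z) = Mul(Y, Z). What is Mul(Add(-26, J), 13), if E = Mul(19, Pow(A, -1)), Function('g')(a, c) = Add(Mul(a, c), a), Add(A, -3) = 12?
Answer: Add(-338, Mul(Rational(26, 15), I, Pow(435, Rational(1, 2)))) ≈ Add(-338.00, Mul(36.152, I))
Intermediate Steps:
A = 15 (A = Add(3, 12) = 15)
Function('g')(a, c) = Add(a, Mul(a, c))
E = Rational(19, 15) (E = Mul(19, Pow(15, -1)) = Mul(19, Rational(1, 15)) = Rational(19, 15) ≈ 1.2667)
J = Mul(Rational(2, 15), I, Pow(435, Rational(1, 2))) (J = Pow(Add(Rational(19, 15), Mul(Mul(-3, Add(1, 0)), 3)), Rational(1, 2)) = Pow(Add(Rational(19, 15), Mul(Mul(-3, 1), 3)), Rational(1, 2)) = Pow(Add(Rational(19, 15), Mul(-3, 3)), Rational(1, 2)) = Pow(Add(Rational(19, 15), -9), Rational(1, 2)) = Pow(Rational(-116, 15), Rational(1, 2)) = Mul(Rational(2, 15), I, Pow(435, Rational(1, 2))) ≈ Mul(2.7809, I))
Mul(Add(-26, J), 13) = Mul(Add(-26, Mul(Rational(2, 15), I, Pow(435, Rational(1, 2)))), 13) = Add(-338, Mul(Rational(26, 15), I, Pow(435, Rational(1, 2))))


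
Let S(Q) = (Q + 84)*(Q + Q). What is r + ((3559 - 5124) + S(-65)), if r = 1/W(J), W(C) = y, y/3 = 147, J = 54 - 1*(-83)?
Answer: -1779434/441 ≈ -4035.0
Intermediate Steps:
S(Q) = 2*Q*(84 + Q) (S(Q) = (84 + Q)*(2*Q) = 2*Q*(84 + Q))
J = 137 (J = 54 + 83 = 137)
y = 441 (y = 3*147 = 441)
W(C) = 441
r = 1/441 ≈ 0.0022676
r + ((3559 - 5124) + S(-65)) = 1/441 + ((3559 - 5124) + 2*(-65)*(84 - 65)) = 1/441 + (-1565 + 2*(-65)*19) = 1/441 + (-1565 - 2470) = 1/441 - 4035 = -1779434/441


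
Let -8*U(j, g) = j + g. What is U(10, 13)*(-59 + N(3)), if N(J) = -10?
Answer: 1587/8 ≈ 198.38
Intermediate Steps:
U(j, g) = -g/8 - j/8 (U(j, g) = -(j + g)/8 = -(g + j)/8 = -g/8 - j/8)
U(10, 13)*(-59 + N(3)) = (-⅛*13 - ⅛*10)*(-59 - 10) = (-13/8 - 5/4)*(-69) = -23/8*(-69) = 1587/8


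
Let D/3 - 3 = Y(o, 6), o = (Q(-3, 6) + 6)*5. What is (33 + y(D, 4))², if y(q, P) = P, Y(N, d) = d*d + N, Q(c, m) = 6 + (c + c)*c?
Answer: 1369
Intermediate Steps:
Q(c, m) = 6 + 2*c² (Q(c, m) = 6 + (2*c)*c = 6 + 2*c²)
o = 150 (o = ((6 + 2*(-3)²) + 6)*5 = ((6 + 2*9) + 6)*5 = ((6 + 18) + 6)*5 = (24 + 6)*5 = 30*5 = 150)
Y(N, d) = N + d² (Y(N, d) = d² + N = N + d²)
D = 567 (D = 9 + 3*(150 + 6²) = 9 + 3*(150 + 36) = 9 + 3*186 = 9 + 558 = 567)
(33 + y(D, 4))² = (33 + 4)² = 37² = 1369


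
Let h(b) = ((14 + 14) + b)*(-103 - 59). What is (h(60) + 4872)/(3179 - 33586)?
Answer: 9384/30407 ≈ 0.30861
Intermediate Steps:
h(b) = -4536 - 162*b (h(b) = (28 + b)*(-162) = -4536 - 162*b)
(h(60) + 4872)/(3179 - 33586) = ((-4536 - 162*60) + 4872)/(3179 - 33586) = ((-4536 - 9720) + 4872)/(-30407) = (-14256 + 4872)*(-1/30407) = -9384*(-1/30407) = 9384/30407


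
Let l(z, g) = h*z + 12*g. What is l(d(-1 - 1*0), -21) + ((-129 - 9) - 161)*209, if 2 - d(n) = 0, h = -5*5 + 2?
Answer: -62789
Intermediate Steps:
h = -23 (h = -25 + 2 = -23)
d(n) = 2 (d(n) = 2 - 1*0 = 2 + 0 = 2)
l(z, g) = -23*z + 12*g
l(d(-1 - 1*0), -21) + ((-129 - 9) - 161)*209 = (-23*2 + 12*(-21)) + ((-129 - 9) - 161)*209 = (-46 - 252) + (-138 - 161)*209 = -298 - 299*209 = -298 - 62491 = -62789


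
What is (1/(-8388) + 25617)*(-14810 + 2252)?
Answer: -449734201735/1398 ≈ -3.2170e+8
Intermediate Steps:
(1/(-8388) + 25617)*(-14810 + 2252) = (-1/8388 + 25617)*(-12558) = (214875395/8388)*(-12558) = -449734201735/1398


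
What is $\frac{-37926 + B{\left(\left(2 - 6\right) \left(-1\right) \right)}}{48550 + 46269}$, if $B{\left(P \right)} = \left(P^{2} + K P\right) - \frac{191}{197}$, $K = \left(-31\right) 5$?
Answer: $- \frac{7590601}{18679343} \approx -0.40636$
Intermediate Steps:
$K = -155$
$B{\left(P \right)} = - \frac{191}{197} + P^{2} - 155 P$ ($B{\left(P \right)} = \left(P^{2} - 155 P\right) - \frac{191}{197} = - \frac{191}{197} + P^{2} - 155 P$)
$\frac{-37926 + B{\left(\left(2 - 6\right) \left(-1\right) \right)}}{48550 + 46269} = \frac{-37926 - \left(\frac{191}{197} - \left(2 - 6\right)^{2} + 155 \left(2 - 6\right) \left(-1\right)\right)}{48550 + 46269} = \frac{-37926 - \left(\frac{191}{197} - 16 + 155 \left(-4\right) \left(-1\right)\right)}{94819} = \left(-37926 - \left(\frac{122331}{197} - 16\right)\right) \frac{1}{94819} = \left(-37926 - \frac{119179}{197}\right) \frac{1}{94819} = \left(- \frac{7590601}{197}\right) \frac{1}{94819} = - \frac{7590601}{18679343}$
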